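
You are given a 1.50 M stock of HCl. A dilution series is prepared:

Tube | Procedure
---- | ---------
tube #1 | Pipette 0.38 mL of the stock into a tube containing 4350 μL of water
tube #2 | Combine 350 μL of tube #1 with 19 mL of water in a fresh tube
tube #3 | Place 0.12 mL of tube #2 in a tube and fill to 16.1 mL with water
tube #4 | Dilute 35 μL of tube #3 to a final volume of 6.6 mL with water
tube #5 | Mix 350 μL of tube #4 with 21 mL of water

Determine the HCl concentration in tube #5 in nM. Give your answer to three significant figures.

Step 1: 0.38 mL + 4350 μL = 4.73 mL total → factor 4.73/0.38 = 12.447
Step 2: 350 μL + 19 mL = 19350 μL total → factor 19350/350 = 55.286
Step 3: 0.12 mL brought to 16.1 mL → factor 16.1/0.12 = 134.17
Step 4: 35 μL brought to 6.6 mL → factor 6600/35 = 188.57
Step 5: 350 μL + 21 mL = 21350 μL total → factor 21350/350 = 61
Overall dilution factor = 12.447 × 55.286 × 134.17 × 188.57 × 61 = 1.062 × 10^9
Final = 1.50 M / 1.062 × 10^9 = 1.412 × 10^-9 M = 1.41 nM

1.41 nM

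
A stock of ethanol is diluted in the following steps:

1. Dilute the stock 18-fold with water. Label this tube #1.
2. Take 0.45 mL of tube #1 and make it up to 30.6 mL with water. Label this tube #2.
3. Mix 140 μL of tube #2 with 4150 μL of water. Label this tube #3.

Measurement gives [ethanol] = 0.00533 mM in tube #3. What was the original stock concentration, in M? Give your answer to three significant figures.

Step 1: 18-fold → factor 18
Step 2: 0.45 mL brought to 30.6 mL → factor 30.6/0.45 = 68
Step 3: 140 μL + 4150 μL = 4290 μL total → factor 4290/140 = 30.643
Overall dilution factor = 18 × 68 × 30.643 = 37507
Stock = 0.00533 mM × 37507 = 199.9 mM = 0.200 M

0.200 M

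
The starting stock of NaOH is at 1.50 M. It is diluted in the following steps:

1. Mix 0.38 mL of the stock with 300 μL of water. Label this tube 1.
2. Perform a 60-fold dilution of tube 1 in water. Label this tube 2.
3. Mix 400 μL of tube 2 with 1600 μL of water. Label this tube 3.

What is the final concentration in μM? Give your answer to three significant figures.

Step 1: 0.38 mL + 300 μL = 0.68 mL total → factor 0.68/0.38 = 1.7895
Step 2: 60-fold → factor 60
Step 3: 400 μL + 1600 μL = 2000 μL total → factor 2000/400 = 5
Overall dilution factor = 1.7895 × 60 × 5 = 536.84
Final = 1.50 M / 536.84 = 0.002794 M = 2.79 × 10^3 μM

2.79 × 10^3 μM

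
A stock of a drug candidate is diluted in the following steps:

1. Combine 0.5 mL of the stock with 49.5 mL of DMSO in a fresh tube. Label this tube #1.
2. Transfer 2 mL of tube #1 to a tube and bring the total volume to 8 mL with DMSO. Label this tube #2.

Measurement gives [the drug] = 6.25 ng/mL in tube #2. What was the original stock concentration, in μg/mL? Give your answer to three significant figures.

Step 1: 0.5 mL + 49.5 mL = 50 mL total → factor 50/0.5 = 100
Step 2: 2 mL brought to 8 mL → factor 8/2 = 4
Overall dilution factor = 100 × 4 = 400
Stock = 6.25 ng/mL × 400 = 2500 ng/mL = 2.50 μg/mL

2.50 μg/mL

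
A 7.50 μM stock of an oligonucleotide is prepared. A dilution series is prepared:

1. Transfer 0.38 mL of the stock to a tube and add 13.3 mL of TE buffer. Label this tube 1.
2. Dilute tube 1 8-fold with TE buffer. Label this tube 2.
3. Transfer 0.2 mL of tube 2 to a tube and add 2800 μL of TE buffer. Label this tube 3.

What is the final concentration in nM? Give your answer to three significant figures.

1.74 nM

Step 1: 0.38 mL + 13.3 mL = 13.68 mL total → factor 13.68/0.38 = 36
Step 2: 8-fold → factor 8
Step 3: 0.2 mL + 2800 μL = 3 mL total → factor 3/0.2 = 15
Overall dilution factor = 36 × 8 × 15 = 4320
Final = 7.50 μM / 4320 = 0.001736 μM = 1.74 nM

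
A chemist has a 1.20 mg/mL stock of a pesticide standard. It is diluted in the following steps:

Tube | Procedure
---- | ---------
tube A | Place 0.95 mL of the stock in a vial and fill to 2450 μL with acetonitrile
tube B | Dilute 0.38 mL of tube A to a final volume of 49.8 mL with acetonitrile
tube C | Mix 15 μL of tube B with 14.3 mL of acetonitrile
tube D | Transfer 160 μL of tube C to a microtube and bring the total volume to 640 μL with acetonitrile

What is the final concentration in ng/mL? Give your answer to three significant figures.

0.930 ng/mL

Step 1: 0.95 mL brought to 2450 μL → factor 2.45/0.95 = 2.5789
Step 2: 0.38 mL brought to 49.8 mL → factor 49.8/0.38 = 131.05
Step 3: 15 μL + 14.3 mL = 14315 μL total → factor 14315/15 = 954.33
Step 4: 160 μL brought to 640 μL → factor 640/160 = 4
Overall dilution factor = 2.5789 × 131.05 × 954.33 × 4 = 1.2902 × 10^6
Final = 1.20 mg/mL / 1.2902 × 10^6 = 9.301 × 10^-7 mg/mL = 0.930 ng/mL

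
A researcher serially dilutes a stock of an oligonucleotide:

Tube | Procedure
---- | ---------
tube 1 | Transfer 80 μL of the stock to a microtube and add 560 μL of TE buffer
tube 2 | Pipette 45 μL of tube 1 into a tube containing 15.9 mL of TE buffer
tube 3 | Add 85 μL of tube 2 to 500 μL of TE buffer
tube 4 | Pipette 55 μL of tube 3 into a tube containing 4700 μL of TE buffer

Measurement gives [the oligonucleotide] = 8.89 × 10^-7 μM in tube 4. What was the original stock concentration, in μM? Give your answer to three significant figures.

1.50 μM

Step 1: 80 μL + 560 μL = 640 μL total → factor 640/80 = 8
Step 2: 45 μL + 15.9 mL = 15945 μL total → factor 15945/45 = 354.33
Step 3: 85 μL + 500 μL = 585 μL total → factor 585/85 = 6.8824
Step 4: 55 μL + 4700 μL = 4755 μL total → factor 4755/55 = 86.455
Overall dilution factor = 8 × 354.33 × 6.8824 × 86.455 = 1.6867 × 10^6
Stock = 8.89 × 10^-7 μM × 1.6867 × 10^6 = 1.50 μM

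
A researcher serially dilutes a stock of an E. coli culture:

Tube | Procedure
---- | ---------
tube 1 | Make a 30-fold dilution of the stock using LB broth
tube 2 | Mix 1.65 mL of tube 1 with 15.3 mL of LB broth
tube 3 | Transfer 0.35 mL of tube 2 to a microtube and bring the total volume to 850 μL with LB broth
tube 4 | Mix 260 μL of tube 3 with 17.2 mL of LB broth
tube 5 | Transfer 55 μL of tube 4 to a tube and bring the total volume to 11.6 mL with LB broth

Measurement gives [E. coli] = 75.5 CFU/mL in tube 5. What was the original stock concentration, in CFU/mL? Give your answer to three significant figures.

8.00 × 10^8 CFU/mL

Step 1: 30-fold → factor 30
Step 2: 1.65 mL + 15.3 mL = 16.95 mL total → factor 16.95/1.65 = 10.273
Step 3: 0.35 mL brought to 850 μL → factor 0.85/0.35 = 2.4286
Step 4: 260 μL + 17.2 mL = 17460 μL total → factor 17460/260 = 67.154
Step 5: 55 μL brought to 11.6 mL → factor 11600/55 = 210.91
Overall dilution factor = 30 × 10.273 × 2.4286 × 67.154 × 210.91 = 1.06 × 10^7
Stock = 75.5 CFU/mL × 1.06 × 10^7 = 8.00 × 10^8 CFU/mL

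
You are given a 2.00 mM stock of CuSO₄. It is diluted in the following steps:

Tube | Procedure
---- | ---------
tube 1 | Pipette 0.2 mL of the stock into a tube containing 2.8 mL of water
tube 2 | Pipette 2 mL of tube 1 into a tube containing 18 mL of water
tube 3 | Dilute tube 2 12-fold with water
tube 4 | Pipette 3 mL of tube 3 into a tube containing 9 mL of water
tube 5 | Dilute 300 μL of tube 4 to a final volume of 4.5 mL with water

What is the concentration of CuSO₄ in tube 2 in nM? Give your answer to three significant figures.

Step 1: 0.2 mL + 2.8 mL = 3 mL total → factor 3/0.2 = 15
Step 2: 2 mL + 18 mL = 20 mL total → factor 20/2 = 10
Dilution factor through tube 2 = 15 × 10 = 150
[tube 2] = 2.00 mM / 150 = 0.01333 mM = 1.33 × 10^4 nM

1.33 × 10^4 nM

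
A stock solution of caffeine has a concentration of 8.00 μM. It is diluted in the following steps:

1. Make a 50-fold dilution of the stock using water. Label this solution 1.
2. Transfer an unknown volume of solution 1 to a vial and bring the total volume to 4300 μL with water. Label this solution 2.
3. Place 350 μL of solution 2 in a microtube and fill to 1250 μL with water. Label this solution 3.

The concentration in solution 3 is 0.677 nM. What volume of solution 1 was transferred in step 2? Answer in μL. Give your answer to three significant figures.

Step 1: 50-fold → factor 50
Step 2: v brought to 4300 μL → factor = 4300 μL/v
Step 3: 350 μL brought to 1250 μL → factor 1250/350 = 3.5714
Product of known-step factors = 178.57
Overall factor = 8.00 μM / (0.677 nM) = 11817
Step-2 factor = 11817 / 178.57 = 66.174
v = 4300 μL / 66.174 = 65.0 μL

65.0 μL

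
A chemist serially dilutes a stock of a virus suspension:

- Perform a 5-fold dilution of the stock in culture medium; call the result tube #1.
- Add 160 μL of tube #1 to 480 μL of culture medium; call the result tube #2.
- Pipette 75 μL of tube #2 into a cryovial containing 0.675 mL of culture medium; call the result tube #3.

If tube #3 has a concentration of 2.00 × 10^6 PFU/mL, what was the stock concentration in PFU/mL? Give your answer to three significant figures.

Step 1: 5-fold → factor 5
Step 2: 160 μL + 480 μL = 640 μL total → factor 640/160 = 4
Step 3: 75 μL + 0.675 mL = 750 μL total → factor 750/75 = 10
Overall dilution factor = 5 × 4 × 10 = 200
Stock = 2.00 × 10^6 PFU/mL × 200 = 4.00 × 10^8 PFU/mL

4.00 × 10^8 PFU/mL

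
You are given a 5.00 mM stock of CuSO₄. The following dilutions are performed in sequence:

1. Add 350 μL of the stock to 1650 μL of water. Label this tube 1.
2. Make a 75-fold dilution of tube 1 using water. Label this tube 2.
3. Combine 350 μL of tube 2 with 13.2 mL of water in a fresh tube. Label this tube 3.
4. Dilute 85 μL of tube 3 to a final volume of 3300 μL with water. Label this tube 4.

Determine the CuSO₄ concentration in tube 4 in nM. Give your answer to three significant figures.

Step 1: 350 μL + 1650 μL = 2000 μL total → factor 2000/350 = 5.7143
Step 2: 75-fold → factor 75
Step 3: 350 μL + 13.2 mL = 13550 μL total → factor 13550/350 = 38.714
Step 4: 85 μL brought to 3300 μL → factor 3300/85 = 38.824
Overall dilution factor = 5.7143 × 75 × 38.714 × 38.824 = 6.4415 × 10^5
Final = 5.00 mM / 6.4415 × 10^5 = 7.762 × 10^-6 mM = 7.76 nM

7.76 nM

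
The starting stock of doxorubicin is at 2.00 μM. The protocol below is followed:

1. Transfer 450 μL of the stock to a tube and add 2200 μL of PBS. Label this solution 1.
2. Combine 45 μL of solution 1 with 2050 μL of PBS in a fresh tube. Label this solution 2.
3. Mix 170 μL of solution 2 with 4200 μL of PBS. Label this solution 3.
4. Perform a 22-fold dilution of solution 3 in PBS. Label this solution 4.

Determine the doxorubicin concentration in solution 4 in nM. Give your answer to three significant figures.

0.0129 nM

Step 1: 450 μL + 2200 μL = 2650 μL total → factor 2650/450 = 5.8889
Step 2: 45 μL + 2050 μL = 2095 μL total → factor 2095/45 = 46.556
Step 3: 170 μL + 4200 μL = 4370 μL total → factor 4370/170 = 25.706
Step 4: 22-fold → factor 22
Overall dilution factor = 5.8889 × 46.556 × 25.706 × 22 = 1.5505 × 10^5
Final = 2.00 μM / 1.5505 × 10^5 = 1.290 × 10^-5 μM = 0.0129 nM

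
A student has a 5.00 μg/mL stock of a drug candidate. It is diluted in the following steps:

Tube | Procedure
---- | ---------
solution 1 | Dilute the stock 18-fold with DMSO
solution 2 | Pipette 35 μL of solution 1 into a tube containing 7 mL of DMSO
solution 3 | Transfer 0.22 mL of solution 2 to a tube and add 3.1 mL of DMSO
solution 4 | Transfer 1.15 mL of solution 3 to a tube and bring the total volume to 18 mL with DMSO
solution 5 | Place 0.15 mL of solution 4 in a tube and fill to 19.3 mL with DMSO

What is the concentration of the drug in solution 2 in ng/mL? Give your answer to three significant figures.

1.38 ng/mL

Step 1: 18-fold → factor 18
Step 2: 35 μL + 7 mL = 7035 μL total → factor 7035/35 = 201
Dilution factor through solution 2 = 18 × 201 = 3618
[solution 2] = 5.00 μg/mL / 3618 = 0.001382 μg/mL = 1.38 ng/mL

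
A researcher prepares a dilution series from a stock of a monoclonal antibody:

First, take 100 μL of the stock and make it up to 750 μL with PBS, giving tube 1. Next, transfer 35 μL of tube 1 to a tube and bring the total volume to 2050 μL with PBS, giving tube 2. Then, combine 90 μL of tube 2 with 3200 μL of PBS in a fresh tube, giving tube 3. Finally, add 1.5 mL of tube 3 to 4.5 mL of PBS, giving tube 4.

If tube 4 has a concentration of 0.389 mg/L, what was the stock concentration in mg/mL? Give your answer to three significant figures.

25.0 mg/mL

Step 1: 100 μL brought to 750 μL → factor 750/100 = 7.5
Step 2: 35 μL brought to 2050 μL → factor 2050/35 = 58.571
Step 3: 90 μL + 3200 μL = 3290 μL total → factor 3290/90 = 36.556
Step 4: 1.5 mL + 4.5 mL = 6 mL total → factor 6/1.5 = 4
Overall dilution factor = 7.5 × 58.571 × 36.556 × 4 = 64233
Stock = 0.389 mg/L × 64233 = 2.499 × 10^4 mg/L = 25.0 mg/mL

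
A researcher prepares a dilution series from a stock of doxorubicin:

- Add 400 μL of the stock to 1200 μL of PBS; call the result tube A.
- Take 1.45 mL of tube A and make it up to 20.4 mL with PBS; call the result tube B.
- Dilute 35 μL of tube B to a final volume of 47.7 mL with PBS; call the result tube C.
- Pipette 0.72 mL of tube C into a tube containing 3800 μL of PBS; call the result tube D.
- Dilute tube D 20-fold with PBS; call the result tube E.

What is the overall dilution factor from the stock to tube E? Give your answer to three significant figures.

Step 1: 400 μL + 1200 μL = 1600 μL total → factor 1600/400 = 4
Step 2: 1.45 mL brought to 20.4 mL → factor 20.4/1.45 = 14.069
Step 3: 35 μL brought to 47.7 mL → factor 47700/35 = 1362.9
Step 4: 0.72 mL + 3800 μL = 4.52 mL total → factor 4.52/0.72 = 6.2778
Step 5: 20-fold → factor 20
Overall dilution factor = 4 × 14.069 × 1362.9 × 6.2778 × 20 = 9.6296 × 10^6

9.63 × 10^6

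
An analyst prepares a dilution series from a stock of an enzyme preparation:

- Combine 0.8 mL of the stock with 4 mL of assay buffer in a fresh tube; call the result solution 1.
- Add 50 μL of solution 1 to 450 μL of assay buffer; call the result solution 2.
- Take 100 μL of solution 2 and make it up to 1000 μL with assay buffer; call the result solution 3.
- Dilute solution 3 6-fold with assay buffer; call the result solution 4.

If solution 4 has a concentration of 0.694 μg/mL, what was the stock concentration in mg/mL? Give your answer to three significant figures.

Step 1: 0.8 mL + 4 mL = 4.8 mL total → factor 4.8/0.8 = 6
Step 2: 50 μL + 450 μL = 500 μL total → factor 500/50 = 10
Step 3: 100 μL brought to 1000 μL → factor 1000/100 = 10
Step 4: 6-fold → factor 6
Overall dilution factor = 6 × 10 × 10 × 6 = 3600
Stock = 0.694 μg/mL × 3600 = 2498 μg/mL = 2.50 mg/mL

2.50 mg/mL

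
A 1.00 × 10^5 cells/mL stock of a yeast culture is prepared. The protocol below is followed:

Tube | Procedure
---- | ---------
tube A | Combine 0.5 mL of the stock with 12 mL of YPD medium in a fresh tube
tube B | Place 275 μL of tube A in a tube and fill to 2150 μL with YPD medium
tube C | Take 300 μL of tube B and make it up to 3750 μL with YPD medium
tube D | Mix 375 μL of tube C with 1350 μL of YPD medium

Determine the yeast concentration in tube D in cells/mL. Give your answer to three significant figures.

Step 1: 0.5 mL + 12 mL = 12.5 mL total → factor 12.5/0.5 = 25
Step 2: 275 μL brought to 2150 μL → factor 2150/275 = 7.8182
Step 3: 300 μL brought to 3750 μL → factor 3750/300 = 12.5
Step 4: 375 μL + 1350 μL = 1725 μL total → factor 1725/375 = 4.6
Overall dilution factor = 25 × 7.8182 × 12.5 × 4.6 = 11239
Final = 1.00 × 10^5 cells/mL / 11239 = 8.90 cells/mL

8.90 cells/mL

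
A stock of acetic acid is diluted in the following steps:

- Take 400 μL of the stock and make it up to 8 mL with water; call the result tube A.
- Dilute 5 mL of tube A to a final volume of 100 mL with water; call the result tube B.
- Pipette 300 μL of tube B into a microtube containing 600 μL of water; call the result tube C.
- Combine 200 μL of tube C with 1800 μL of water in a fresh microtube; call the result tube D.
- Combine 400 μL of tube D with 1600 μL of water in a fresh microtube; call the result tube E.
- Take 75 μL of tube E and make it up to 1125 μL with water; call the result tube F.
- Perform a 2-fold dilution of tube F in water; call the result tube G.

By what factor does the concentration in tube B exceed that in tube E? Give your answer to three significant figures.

Step 1: 400 μL brought to 8 mL → factor 8000/400 = 20
Step 2: 5 mL brought to 100 mL → factor 100/5 = 20
Step 3: 300 μL + 600 μL = 900 μL total → factor 900/300 = 3
Step 4: 200 μL + 1800 μL = 2000 μL total → factor 2000/200 = 10
Step 5: 400 μL + 1600 μL = 2000 μL total → factor 2000/400 = 5
Dilution factor to tube B = 400; to tube E = 60000
[tube B]/[tube E] = (factor to tube E)/(factor to tube B) = 60000/400 = 150

150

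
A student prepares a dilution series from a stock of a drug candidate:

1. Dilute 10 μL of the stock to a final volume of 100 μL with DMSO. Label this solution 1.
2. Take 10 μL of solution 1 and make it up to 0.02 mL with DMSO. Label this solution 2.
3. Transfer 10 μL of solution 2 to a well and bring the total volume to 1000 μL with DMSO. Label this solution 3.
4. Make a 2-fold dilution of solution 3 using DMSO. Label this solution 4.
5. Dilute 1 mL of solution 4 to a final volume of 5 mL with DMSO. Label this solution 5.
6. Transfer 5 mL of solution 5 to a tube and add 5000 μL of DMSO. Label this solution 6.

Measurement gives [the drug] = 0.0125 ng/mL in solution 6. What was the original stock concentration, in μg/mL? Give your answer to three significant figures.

0.500 μg/mL

Step 1: 10 μL brought to 100 μL → factor 100/10 = 10
Step 2: 10 μL brought to 0.02 mL → factor 20/10 = 2
Step 3: 10 μL brought to 1000 μL → factor 1000/10 = 100
Step 4: 2-fold → factor 2
Step 5: 1 mL brought to 5 mL → factor 5/1 = 5
Step 6: 5 mL + 5000 μL = 10 mL total → factor 10/5 = 2
Overall dilution factor = 10 × 2 × 100 × 2 × 5 × 2 = 40000
Stock = 0.0125 ng/mL × 40000 = 500.0 ng/mL = 0.500 μg/mL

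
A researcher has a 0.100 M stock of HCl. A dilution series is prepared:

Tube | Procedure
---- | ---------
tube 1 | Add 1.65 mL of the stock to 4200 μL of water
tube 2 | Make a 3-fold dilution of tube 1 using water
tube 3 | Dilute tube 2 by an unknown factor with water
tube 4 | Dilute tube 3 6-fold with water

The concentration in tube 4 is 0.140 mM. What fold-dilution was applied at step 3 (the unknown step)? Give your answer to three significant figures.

11.2-fold

Step 1: 1.65 mL + 4200 μL = 5.85 mL total → factor 5.85/1.65 = 3.5455
Step 2: 3-fold → factor 3
Step 3: unknown factor x
Step 4: 6-fold → factor 6
Product of known-step factors = 63.818
Overall factor = 0.100 M / (0.140 mM) = 714.29
x = 714.29 / 63.818 = 11.2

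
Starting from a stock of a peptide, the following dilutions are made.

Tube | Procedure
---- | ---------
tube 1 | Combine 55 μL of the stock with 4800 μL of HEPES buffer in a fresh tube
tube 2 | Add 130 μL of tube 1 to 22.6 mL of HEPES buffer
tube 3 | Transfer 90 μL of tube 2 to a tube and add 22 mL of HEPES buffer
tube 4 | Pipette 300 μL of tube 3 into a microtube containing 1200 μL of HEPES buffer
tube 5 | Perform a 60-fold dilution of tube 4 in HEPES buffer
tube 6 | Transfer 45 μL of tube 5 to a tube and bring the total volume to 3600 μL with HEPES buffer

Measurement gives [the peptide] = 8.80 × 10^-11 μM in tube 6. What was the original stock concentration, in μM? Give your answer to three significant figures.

8.00 μM

Step 1: 55 μL + 4800 μL = 4855 μL total → factor 4855/55 = 88.273
Step 2: 130 μL + 22.6 mL = 22730 μL total → factor 22730/130 = 174.85
Step 3: 90 μL + 22 mL = 22090 μL total → factor 22090/90 = 245.44
Step 4: 300 μL + 1200 μL = 1500 μL total → factor 1500/300 = 5
Step 5: 60-fold → factor 60
Step 6: 45 μL brought to 3600 μL → factor 3600/45 = 80
Overall dilution factor = 88.273 × 174.85 × 245.44 × 5 × 60 × 80 = 9.0917 × 10^10
Stock = 8.80 × 10^-11 μM × 9.0917 × 10^10 = 8.00 μM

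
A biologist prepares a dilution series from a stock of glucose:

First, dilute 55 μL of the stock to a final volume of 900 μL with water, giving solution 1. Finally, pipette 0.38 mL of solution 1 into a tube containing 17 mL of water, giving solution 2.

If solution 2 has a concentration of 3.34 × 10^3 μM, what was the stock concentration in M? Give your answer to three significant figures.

Step 1: 55 μL brought to 900 μL → factor 900/55 = 16.364
Step 2: 0.38 mL + 17 mL = 17.38 mL total → factor 17.38/0.38 = 45.737
Overall dilution factor = 16.364 × 45.737 = 748.42
Stock = 3.34 × 10^3 μM × 748.42 = 2.500 × 10^6 μM = 2.50 M

2.50 M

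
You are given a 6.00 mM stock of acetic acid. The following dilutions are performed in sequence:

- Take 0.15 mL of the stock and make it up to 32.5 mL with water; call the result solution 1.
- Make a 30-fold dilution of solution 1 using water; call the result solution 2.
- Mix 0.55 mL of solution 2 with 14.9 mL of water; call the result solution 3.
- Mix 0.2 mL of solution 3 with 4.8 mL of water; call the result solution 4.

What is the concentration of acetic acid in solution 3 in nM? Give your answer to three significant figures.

Step 1: 0.15 mL brought to 32.5 mL → factor 32.5/0.15 = 216.67
Step 2: 30-fold → factor 30
Step 3: 0.55 mL + 14.9 mL = 15.45 mL total → factor 15.45/0.55 = 28.091
Dilution factor through solution 3 = 216.67 × 30 × 28.091 = 1.8259 × 10^5
[solution 3] = 6.00 mM / 1.8259 × 10^5 = 3.286 × 10^-5 mM = 32.9 nM

32.9 nM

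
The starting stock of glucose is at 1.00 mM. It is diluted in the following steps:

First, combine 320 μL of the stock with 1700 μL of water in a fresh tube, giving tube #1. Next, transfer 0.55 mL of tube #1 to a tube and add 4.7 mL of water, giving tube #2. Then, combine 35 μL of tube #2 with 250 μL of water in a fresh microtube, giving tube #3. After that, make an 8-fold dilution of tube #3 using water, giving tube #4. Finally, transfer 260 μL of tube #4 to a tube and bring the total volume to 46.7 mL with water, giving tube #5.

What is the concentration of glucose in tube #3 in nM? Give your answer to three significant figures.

2.04 × 10^3 nM

Step 1: 320 μL + 1700 μL = 2020 μL total → factor 2020/320 = 6.3125
Step 2: 0.55 mL + 4.7 mL = 5.25 mL total → factor 5.25/0.55 = 9.5455
Step 3: 35 μL + 250 μL = 285 μL total → factor 285/35 = 8.1429
Dilution factor through tube #3 = 6.3125 × 9.5455 × 8.1429 = 490.65
[tube #3] = 1.00 mM / 490.65 = 0.002038 mM = 2.04 × 10^3 nM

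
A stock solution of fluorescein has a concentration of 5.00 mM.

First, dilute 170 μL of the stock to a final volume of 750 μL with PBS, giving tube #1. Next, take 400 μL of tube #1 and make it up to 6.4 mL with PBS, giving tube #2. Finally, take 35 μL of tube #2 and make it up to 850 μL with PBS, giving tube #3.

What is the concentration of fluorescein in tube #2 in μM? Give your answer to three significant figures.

Step 1: 170 μL brought to 750 μL → factor 750/170 = 4.4118
Step 2: 400 μL brought to 6.4 mL → factor 6400/400 = 16
Dilution factor through tube #2 = 4.4118 × 16 = 70.588
[tube #2] = 5.00 mM / 70.588 = 0.07083 mM = 70.8 μM

70.8 μM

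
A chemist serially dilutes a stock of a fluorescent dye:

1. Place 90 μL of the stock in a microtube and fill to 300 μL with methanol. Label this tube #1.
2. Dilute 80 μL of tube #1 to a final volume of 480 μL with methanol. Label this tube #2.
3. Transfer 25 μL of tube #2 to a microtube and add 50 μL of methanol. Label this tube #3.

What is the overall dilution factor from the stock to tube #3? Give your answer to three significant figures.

60.0

Step 1: 90 μL brought to 300 μL → factor 300/90 = 3.3333
Step 2: 80 μL brought to 480 μL → factor 480/80 = 6
Step 3: 25 μL + 50 μL = 75 μL total → factor 75/25 = 3
Overall dilution factor = 3.3333 × 6 × 3 = 60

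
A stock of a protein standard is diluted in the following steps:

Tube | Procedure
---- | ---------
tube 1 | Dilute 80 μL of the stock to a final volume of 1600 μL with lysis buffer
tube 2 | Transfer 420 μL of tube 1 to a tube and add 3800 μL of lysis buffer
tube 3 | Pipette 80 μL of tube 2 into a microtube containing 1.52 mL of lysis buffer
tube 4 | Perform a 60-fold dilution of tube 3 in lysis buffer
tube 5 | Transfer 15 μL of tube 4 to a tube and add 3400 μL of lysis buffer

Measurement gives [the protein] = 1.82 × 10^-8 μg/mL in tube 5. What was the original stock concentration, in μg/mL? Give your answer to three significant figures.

0.999 μg/mL

Step 1: 80 μL brought to 1600 μL → factor 1600/80 = 20
Step 2: 420 μL + 3800 μL = 4220 μL total → factor 4220/420 = 10.048
Step 3: 80 μL + 1.52 mL = 1600 μL total → factor 1600/80 = 20
Step 4: 60-fold → factor 60
Step 5: 15 μL + 3400 μL = 3415 μL total → factor 3415/15 = 227.67
Overall dilution factor = 20 × 10.048 × 20 × 60 × 227.67 = 5.49 × 10^7
Stock = 1.82 × 10^-8 μg/mL × 5.49 × 10^7 = 0.999 μg/mL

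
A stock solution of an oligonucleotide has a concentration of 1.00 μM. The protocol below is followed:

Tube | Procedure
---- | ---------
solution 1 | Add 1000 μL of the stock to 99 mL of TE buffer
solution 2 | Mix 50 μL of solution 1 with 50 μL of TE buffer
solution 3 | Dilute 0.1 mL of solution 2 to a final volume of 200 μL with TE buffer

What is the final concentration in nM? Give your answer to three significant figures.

2.50 nM

Step 1: 1000 μL + 99 mL = 1 × 10^5 μL total → factor 1 × 10^5/1000 = 100
Step 2: 50 μL + 50 μL = 100 μL total → factor 100/50 = 2
Step 3: 0.1 mL brought to 200 μL → factor 0.2/0.1 = 2
Overall dilution factor = 100 × 2 × 2 = 400
Final = 1.00 μM / 400 = 0.002500 μM = 2.50 nM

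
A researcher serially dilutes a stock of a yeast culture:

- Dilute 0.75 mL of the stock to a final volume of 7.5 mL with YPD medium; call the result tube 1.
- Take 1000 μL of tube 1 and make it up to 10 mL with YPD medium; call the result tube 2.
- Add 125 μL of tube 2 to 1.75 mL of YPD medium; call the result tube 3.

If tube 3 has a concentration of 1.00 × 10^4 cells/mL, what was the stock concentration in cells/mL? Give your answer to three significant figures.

Step 1: 0.75 mL brought to 7.5 mL → factor 7.5/0.75 = 10
Step 2: 1000 μL brought to 10 mL → factor 10000/1000 = 10
Step 3: 125 μL + 1.75 mL = 1875 μL total → factor 1875/125 = 15
Overall dilution factor = 10 × 10 × 15 = 1500
Stock = 1.00 × 10^4 cells/mL × 1500 = 1.50 × 10^7 cells/mL

1.50 × 10^7 cells/mL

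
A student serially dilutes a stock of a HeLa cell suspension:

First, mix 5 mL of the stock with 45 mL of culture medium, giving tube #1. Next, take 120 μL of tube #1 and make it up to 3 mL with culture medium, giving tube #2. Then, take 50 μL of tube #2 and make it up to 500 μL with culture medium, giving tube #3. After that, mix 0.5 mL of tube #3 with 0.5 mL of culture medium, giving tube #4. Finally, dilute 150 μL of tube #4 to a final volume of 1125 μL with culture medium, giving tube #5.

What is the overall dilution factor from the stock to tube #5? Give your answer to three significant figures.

Step 1: 5 mL + 45 mL = 50 mL total → factor 50/5 = 10
Step 2: 120 μL brought to 3 mL → factor 3000/120 = 25
Step 3: 50 μL brought to 500 μL → factor 500/50 = 10
Step 4: 0.5 mL + 0.5 mL = 1 mL total → factor 1/0.5 = 2
Step 5: 150 μL brought to 1125 μL → factor 1125/150 = 7.5
Overall dilution factor = 10 × 25 × 10 × 2 × 7.5 = 37500

3.75 × 10^4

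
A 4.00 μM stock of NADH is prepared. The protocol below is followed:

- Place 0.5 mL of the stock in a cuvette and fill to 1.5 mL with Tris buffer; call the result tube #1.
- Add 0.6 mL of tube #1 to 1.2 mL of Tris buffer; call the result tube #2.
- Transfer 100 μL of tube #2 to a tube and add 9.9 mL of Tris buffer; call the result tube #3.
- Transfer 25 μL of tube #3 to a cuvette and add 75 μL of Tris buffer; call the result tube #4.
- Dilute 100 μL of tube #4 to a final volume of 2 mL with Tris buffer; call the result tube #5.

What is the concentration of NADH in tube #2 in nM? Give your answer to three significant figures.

Step 1: 0.5 mL brought to 1.5 mL → factor 1.5/0.5 = 3
Step 2: 0.6 mL + 1.2 mL = 1.8 mL total → factor 1.8/0.6 = 3
Dilution factor through tube #2 = 3 × 3 = 9
[tube #2] = 4.00 μM / 9 = 0.4444 μM = 444 nM

444 nM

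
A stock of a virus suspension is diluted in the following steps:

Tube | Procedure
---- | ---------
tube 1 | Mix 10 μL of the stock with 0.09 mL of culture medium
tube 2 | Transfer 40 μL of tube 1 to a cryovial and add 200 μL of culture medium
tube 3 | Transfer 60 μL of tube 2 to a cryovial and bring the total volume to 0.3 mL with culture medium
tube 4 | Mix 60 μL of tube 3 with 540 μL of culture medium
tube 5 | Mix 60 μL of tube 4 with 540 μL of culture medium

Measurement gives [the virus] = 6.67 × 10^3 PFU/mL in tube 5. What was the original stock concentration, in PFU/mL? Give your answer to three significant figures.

Step 1: 10 μL + 0.09 mL = 100 μL total → factor 100/10 = 10
Step 2: 40 μL + 200 μL = 240 μL total → factor 240/40 = 6
Step 3: 60 μL brought to 0.3 mL → factor 300/60 = 5
Step 4: 60 μL + 540 μL = 600 μL total → factor 600/60 = 10
Step 5: 60 μL + 540 μL = 600 μL total → factor 600/60 = 10
Overall dilution factor = 10 × 6 × 5 × 10 × 10 = 30000
Stock = 6.67 × 10^3 PFU/mL × 30000 = 2.00 × 10^8 PFU/mL

2.00 × 10^8 PFU/mL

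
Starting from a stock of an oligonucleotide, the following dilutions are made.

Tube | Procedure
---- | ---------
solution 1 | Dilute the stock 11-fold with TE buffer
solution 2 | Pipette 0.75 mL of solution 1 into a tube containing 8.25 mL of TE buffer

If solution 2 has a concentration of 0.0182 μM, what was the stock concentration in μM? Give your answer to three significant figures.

Step 1: 11-fold → factor 11
Step 2: 0.75 mL + 8.25 mL = 9 mL total → factor 9/0.75 = 12
Overall dilution factor = 11 × 12 = 132
Stock = 0.0182 μM × 132 = 2.40 μM

2.40 μM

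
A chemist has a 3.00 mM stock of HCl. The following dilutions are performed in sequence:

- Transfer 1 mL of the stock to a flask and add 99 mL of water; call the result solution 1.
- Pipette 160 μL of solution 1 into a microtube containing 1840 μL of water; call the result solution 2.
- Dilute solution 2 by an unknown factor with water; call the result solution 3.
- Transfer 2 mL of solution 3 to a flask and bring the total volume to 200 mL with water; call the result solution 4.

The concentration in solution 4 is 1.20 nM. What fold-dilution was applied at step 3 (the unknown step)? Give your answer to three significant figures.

Step 1: 1 mL + 99 mL = 100 mL total → factor 100/1 = 100
Step 2: 160 μL + 1840 μL = 2000 μL total → factor 2000/160 = 12.5
Step 3: unknown factor x
Step 4: 2 mL brought to 200 mL → factor 200/2 = 100
Product of known-step factors = 1.25 × 10^5
Overall factor = 3.00 mM / (1.20 nM) = 2.5 × 10^6
x = 2.5 × 10^6 / 1.25 × 10^5 = 20.0

20.0-fold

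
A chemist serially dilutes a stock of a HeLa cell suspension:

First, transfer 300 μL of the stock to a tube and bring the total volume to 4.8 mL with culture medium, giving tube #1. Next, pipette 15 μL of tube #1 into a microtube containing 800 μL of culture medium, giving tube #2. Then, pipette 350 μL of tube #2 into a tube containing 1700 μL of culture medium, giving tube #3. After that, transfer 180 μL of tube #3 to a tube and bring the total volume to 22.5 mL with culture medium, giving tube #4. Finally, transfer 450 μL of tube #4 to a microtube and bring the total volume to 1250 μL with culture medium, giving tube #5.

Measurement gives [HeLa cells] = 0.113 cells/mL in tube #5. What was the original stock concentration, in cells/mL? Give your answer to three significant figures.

2.00 × 10^5 cells/mL

Step 1: 300 μL brought to 4.8 mL → factor 4800/300 = 16
Step 2: 15 μL + 800 μL = 815 μL total → factor 815/15 = 54.333
Step 3: 350 μL + 1700 μL = 2050 μL total → factor 2050/350 = 5.8571
Step 4: 180 μL brought to 22.5 mL → factor 22500/180 = 125
Step 5: 450 μL brought to 1250 μL → factor 1250/450 = 2.7778
Overall dilution factor = 16 × 54.333 × 5.8571 × 125 × 2.7778 = 1.768 × 10^6
Stock = 0.113 cells/mL × 1.768 × 10^6 = 2.00 × 10^5 cells/mL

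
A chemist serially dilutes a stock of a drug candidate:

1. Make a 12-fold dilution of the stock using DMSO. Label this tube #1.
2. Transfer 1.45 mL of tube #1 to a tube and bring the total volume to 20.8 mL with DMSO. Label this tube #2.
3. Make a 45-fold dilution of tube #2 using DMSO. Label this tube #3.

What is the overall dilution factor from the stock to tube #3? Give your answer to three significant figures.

Step 1: 12-fold → factor 12
Step 2: 1.45 mL brought to 20.8 mL → factor 20.8/1.45 = 14.345
Step 3: 45-fold → factor 45
Overall dilution factor = 12 × 14.345 × 45 = 7746.2

7.75 × 10^3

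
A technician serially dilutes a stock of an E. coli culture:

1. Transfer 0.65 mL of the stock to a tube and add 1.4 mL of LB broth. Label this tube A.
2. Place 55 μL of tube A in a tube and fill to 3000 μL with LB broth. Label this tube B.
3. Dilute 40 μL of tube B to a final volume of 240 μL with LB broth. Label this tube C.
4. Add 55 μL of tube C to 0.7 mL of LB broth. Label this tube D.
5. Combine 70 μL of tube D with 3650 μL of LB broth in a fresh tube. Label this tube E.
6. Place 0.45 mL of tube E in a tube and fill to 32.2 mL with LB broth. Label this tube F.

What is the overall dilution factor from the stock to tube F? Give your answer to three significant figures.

5.39 × 10^7

Step 1: 0.65 mL + 1.4 mL = 2.05 mL total → factor 2.05/0.65 = 3.1538
Step 2: 55 μL brought to 3000 μL → factor 3000/55 = 54.545
Step 3: 40 μL brought to 240 μL → factor 240/40 = 6
Step 4: 55 μL + 0.7 mL = 755 μL total → factor 755/55 = 13.727
Step 5: 70 μL + 3650 μL = 3720 μL total → factor 3720/70 = 53.143
Step 6: 0.45 mL brought to 32.2 mL → factor 32.2/0.45 = 71.556
Overall dilution factor = 3.1538 × 54.545 × 6 × 13.727 × 53.143 × 71.556 = 5.3879 × 10^7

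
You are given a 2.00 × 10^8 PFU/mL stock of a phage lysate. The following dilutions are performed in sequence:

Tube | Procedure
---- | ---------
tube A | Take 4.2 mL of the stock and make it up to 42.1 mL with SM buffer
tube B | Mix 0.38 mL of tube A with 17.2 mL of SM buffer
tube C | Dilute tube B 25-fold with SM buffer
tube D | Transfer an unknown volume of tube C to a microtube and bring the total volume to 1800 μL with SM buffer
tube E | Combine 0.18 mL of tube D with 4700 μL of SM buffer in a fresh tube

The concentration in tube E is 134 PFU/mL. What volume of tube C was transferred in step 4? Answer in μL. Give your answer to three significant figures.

Step 1: 4.2 mL brought to 42.1 mL → factor 42.1/4.2 = 10.024
Step 2: 0.38 mL + 17.2 mL = 17.58 mL total → factor 17.58/0.38 = 46.263
Step 3: 25-fold → factor 25
Step 4: v brought to 1800 μL → factor = 1800 μL/v
Step 5: 0.18 mL + 4700 μL = 4.88 mL total → factor 4.88/0.18 = 27.111
Product of known-step factors = 3.1431 × 10^5
Overall factor = 2.00 × 10^8 PFU/mL / (134 PFU/mL) = 1.4925 × 10^6
Step-4 factor = 1.4925 × 10^6 / 3.1431 × 10^5 = 4.7486
v = 1800 μL / 4.7486 = 379 μL

379 μL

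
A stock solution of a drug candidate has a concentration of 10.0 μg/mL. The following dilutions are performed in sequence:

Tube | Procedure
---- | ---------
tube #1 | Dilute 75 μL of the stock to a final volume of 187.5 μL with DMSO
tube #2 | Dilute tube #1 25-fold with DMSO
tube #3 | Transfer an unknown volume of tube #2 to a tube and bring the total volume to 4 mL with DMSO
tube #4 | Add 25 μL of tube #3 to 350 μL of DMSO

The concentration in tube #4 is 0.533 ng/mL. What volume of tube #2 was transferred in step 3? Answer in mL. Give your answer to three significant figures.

0.200 mL

Step 1: 75 μL brought to 187.5 μL → factor 187.5/75 = 2.5
Step 2: 25-fold → factor 25
Step 3: v brought to 4 mL → factor = 4 mL/v
Step 4: 25 μL + 350 μL = 375 μL total → factor 375/25 = 15
Product of known-step factors = 937.5
Overall factor = 10.0 μg/mL / (0.533 ng/mL) = 18762
Step-3 factor = 18762 / 937.5 = 20.013
v = 4 mL / 20.013 = 0.200 mL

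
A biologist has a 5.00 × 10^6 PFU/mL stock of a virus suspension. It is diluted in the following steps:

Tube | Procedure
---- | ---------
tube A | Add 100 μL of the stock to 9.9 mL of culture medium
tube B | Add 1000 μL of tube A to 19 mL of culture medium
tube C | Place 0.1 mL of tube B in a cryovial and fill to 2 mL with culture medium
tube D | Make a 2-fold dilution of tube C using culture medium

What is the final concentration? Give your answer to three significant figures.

Step 1: 100 μL + 9.9 mL = 10000 μL total → factor 10000/100 = 100
Step 2: 1000 μL + 19 mL = 20000 μL total → factor 20000/1000 = 20
Step 3: 0.1 mL brought to 2 mL → factor 2/0.1 = 20
Step 4: 2-fold → factor 2
Overall dilution factor = 100 × 20 × 20 × 2 = 80000
Final = 5.00 × 10^6 PFU/mL / 80000 = 62.5 PFU/mL

62.5 PFU/mL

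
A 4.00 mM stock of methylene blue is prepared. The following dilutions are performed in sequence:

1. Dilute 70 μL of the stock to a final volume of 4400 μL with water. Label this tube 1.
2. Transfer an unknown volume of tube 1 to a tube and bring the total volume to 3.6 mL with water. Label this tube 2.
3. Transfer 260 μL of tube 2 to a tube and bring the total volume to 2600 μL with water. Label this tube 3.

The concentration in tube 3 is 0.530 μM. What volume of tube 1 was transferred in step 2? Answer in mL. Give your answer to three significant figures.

0.300 mL

Step 1: 70 μL brought to 4400 μL → factor 4400/70 = 62.857
Step 2: v brought to 3.6 mL → factor = 3.6 mL/v
Step 3: 260 μL brought to 2600 μL → factor 2600/260 = 10
Product of known-step factors = 628.57
Overall factor = 4.00 mM / (0.530 μM) = 7547.2
Step-2 factor = 7547.2 / 628.57 = 12.007
v = 3.6 mL / 12.007 = 0.300 mL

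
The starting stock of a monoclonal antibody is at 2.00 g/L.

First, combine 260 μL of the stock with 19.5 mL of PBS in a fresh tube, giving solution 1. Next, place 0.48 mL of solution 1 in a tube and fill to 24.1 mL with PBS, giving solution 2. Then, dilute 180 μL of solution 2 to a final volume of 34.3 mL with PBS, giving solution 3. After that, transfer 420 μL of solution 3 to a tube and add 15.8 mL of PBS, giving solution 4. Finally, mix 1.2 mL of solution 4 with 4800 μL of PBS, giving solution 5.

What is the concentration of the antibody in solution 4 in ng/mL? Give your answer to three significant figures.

0.0712 ng/mL

Step 1: 260 μL + 19.5 mL = 19760 μL total → factor 19760/260 = 76
Step 2: 0.48 mL brought to 24.1 mL → factor 24.1/0.48 = 50.208
Step 3: 180 μL brought to 34.3 mL → factor 34300/180 = 190.56
Step 4: 420 μL + 15.8 mL = 16220 μL total → factor 16220/420 = 38.619
Dilution factor through solution 4 = 76 × 50.208 × 190.56 × 38.619 = 2.8081 × 10^7
[solution 4] = 2.00 g/L / 2.8081 × 10^7 = 7.122 × 10^-8 g/L = 0.0712 ng/mL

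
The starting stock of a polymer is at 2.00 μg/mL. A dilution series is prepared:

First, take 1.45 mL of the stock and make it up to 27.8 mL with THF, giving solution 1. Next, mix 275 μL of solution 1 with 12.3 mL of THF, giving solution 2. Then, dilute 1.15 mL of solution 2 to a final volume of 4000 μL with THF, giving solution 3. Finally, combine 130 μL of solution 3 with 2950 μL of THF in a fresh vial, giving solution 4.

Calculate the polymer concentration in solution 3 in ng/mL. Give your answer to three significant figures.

Step 1: 1.45 mL brought to 27.8 mL → factor 27.8/1.45 = 19.172
Step 2: 275 μL + 12.3 mL = 12575 μL total → factor 12575/275 = 45.727
Step 3: 1.15 mL brought to 4000 μL → factor 4/1.15 = 3.4783
Dilution factor through solution 3 = 19.172 × 45.727 × 3.4783 = 3049.4
[solution 3] = 2.00 μg/mL / 3049.4 = 0.0006559 μg/mL = 0.656 ng/mL

0.656 ng/mL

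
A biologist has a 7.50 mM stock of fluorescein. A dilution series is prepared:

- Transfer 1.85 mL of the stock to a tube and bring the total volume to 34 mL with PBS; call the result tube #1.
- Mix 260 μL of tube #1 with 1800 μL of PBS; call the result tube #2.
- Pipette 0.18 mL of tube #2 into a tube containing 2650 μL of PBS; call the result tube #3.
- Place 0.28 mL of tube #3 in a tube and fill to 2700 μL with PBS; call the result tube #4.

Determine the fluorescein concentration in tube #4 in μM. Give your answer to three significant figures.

Step 1: 1.85 mL brought to 34 mL → factor 34/1.85 = 18.378
Step 2: 260 μL + 1800 μL = 2060 μL total → factor 2060/260 = 7.9231
Step 3: 0.18 mL + 2650 μL = 2.83 mL total → factor 2.83/0.18 = 15.722
Step 4: 0.28 mL brought to 2700 μL → factor 2.7/0.28 = 9.6429
Overall dilution factor = 18.378 × 7.9231 × 15.722 × 9.6429 = 22076
Final = 7.50 mM / 22076 = 0.0003397 mM = 0.340 μM

0.340 μM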